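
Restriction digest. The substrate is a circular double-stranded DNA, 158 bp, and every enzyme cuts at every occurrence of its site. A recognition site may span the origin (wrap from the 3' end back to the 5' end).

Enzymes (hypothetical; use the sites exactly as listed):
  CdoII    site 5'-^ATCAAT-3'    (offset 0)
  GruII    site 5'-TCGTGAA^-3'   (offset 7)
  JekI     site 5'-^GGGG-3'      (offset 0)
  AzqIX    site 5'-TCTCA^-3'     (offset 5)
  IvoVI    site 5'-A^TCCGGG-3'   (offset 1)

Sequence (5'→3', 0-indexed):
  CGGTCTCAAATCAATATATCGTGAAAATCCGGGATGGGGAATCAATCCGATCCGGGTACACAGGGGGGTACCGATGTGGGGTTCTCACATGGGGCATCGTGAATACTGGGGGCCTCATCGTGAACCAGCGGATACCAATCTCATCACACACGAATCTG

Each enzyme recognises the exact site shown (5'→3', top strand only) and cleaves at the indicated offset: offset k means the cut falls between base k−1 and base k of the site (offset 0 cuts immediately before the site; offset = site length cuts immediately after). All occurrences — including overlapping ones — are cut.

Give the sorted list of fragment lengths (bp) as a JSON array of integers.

Scan for sites:
  CdoII ATCAAT/0: at [9, 40] ⇒ [9, 40]
  GruII TCGTGAA/7: at [18, 96, 117] ⇒ [25, 103, 124]
  JekI GGGG/0: at [35, 62, 63, 64, 77, 90, 107, 108] ⇒ [35, 62, 63, 64, 77, 90, 107, 108]
  AzqIX TCTCA/5: at [3, 82, 138] ⇒ [8, 87, 143]
  IvoVI ATCCGGG/1: at [26, 49] ⇒ [27, 50]

All cut coordinates (distinct, sorted): [8, 9, 25, 27, 35, 40, 50, 62, 63, 64, 77, 87, 90, 103, 107, 108, 124, 143]

Fragments:
  8→9: 1 bp
  9→25: 16 bp
  25→27: 2 bp
  27→35: 8 bp
  35→40: 5 bp
  40→50: 10 bp
  50→62: 12 bp
  62→63: 1 bp
  63→64: 1 bp
  64→77: 13 bp
  77→87: 10 bp
  87→90: 3 bp
  90→103: 13 bp
  103→107: 4 bp
  107→108: 1 bp
  108→124: 16 bp
  124→143: 19 bp
  143→8 (wrap): 158-143+8 = 23 bp

[1,1,1,1,2,3,4,5,8,10,10,12,13,13,16,16,19,23]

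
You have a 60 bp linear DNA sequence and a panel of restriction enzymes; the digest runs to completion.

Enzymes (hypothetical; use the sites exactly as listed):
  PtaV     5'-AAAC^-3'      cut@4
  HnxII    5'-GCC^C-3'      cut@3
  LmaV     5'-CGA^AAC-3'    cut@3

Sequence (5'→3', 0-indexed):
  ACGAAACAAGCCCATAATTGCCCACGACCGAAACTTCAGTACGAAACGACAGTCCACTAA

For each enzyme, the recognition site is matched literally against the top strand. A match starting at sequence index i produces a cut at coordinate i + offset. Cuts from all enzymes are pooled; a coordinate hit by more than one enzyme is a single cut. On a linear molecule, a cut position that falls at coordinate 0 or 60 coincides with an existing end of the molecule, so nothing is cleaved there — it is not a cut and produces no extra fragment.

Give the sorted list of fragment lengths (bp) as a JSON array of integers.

[3,3,3,4,5,9,10,10,13]

Site scan:
  PtaV (AAAC, off=4): starts [3, 30, 43] → cuts [7, 34, 47]
  HnxII (GCCC, off=3): starts [9, 19] → cuts [12, 22]
  LmaV (CGAAAC, off=3): starts [1, 28, 41] → cuts [4, 31, 44]

Pooled cuts: [4, 7, 12, 22, 31, 34, 44, 47]

Fragments:
  [0,4): 4 bp
  [4,7): 3 bp
  [7,12): 5 bp
  [12,22): 10 bp
  [22,31): 9 bp
  [31,34): 3 bp
  [34,44): 10 bp
  [44,47): 3 bp
  [47,60): 13 bp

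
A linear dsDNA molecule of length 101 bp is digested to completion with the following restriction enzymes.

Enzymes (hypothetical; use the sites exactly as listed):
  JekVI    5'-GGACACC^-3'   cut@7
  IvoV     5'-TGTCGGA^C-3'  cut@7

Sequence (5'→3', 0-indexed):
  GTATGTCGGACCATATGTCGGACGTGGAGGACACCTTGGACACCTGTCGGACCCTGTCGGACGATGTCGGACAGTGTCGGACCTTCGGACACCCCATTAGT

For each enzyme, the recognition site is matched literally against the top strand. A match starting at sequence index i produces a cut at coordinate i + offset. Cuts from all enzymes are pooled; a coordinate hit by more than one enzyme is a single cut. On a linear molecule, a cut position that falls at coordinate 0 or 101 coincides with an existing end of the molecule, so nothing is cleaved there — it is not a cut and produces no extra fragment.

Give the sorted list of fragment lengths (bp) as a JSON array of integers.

Scan for sites:
  JekVI (GGACACC, off=7): starts [28, 37, 86] → cuts [35, 44, 93]
  IvoV (TGTCGGAC, off=7): starts [3, 15, 44, 54, 64, 74] → cuts [10, 22, 51, 61, 71, 81]

Pooled cuts: [10, 22, 35, 44, 51, 61, 71, 81, 93]

Fragments:
  [0,10): 10 bp
  [10,22): 12 bp
  [22,35): 13 bp
  [35,44): 9 bp
  [44,51): 7 bp
  [51,61): 10 bp
  [61,71): 10 bp
  [71,81): 10 bp
  [81,93): 12 bp
  [93,101): 8 bp

[7,8,9,10,10,10,10,12,12,13]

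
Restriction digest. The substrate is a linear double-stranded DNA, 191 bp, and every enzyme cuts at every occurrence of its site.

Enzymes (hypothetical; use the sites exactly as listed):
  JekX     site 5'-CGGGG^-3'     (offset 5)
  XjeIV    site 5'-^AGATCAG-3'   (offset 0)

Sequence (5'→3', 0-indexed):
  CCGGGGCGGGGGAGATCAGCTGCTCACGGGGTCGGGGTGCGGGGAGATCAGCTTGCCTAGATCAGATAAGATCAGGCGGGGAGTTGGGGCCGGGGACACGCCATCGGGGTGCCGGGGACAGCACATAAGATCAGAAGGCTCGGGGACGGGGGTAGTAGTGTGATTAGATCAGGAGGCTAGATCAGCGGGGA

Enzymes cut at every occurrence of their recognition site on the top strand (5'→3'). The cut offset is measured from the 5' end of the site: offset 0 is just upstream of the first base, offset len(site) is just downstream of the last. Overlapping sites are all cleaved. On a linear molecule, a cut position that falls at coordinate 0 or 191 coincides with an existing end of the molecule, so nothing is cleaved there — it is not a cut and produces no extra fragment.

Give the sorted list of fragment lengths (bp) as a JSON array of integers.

Scan for sites:
  JekX CGGGG/5: at [1, 6, 26, 32, 39, 76, 90, 104, 112, 140, 146, 185] ⇒ [6, 11, 31, 37, 44, 81, 95, 109, 117, 145, 151, 190]
  XjeIV AGATCAG/0: at [12, 44, 58, 68, 127, 165, 178] ⇒ [12, 44, 58, 68, 127, 165, 178]

All cut coordinates (distinct, sorted): [6, 11, 12, 31, 37, 44, 58, 68, 81, 95, 109, 117, 127, 145, 151, 165, 178, 190]

Fragments:
  [0,6): 6 bp
  [6,11): 5 bp
  [11,12): 1 bp
  [12,31): 19 bp
  [31,37): 6 bp
  [37,44): 7 bp
  [44,58): 14 bp
  [58,68): 10 bp
  [68,81): 13 bp
  [81,95): 14 bp
  [95,109): 14 bp
  [109,117): 8 bp
  [117,127): 10 bp
  [127,145): 18 bp
  [145,151): 6 bp
  [151,165): 14 bp
  [165,178): 13 bp
  [178,190): 12 bp
  [190,191): 1 bp

[1,1,5,6,6,6,7,8,10,10,12,13,13,14,14,14,14,18,19]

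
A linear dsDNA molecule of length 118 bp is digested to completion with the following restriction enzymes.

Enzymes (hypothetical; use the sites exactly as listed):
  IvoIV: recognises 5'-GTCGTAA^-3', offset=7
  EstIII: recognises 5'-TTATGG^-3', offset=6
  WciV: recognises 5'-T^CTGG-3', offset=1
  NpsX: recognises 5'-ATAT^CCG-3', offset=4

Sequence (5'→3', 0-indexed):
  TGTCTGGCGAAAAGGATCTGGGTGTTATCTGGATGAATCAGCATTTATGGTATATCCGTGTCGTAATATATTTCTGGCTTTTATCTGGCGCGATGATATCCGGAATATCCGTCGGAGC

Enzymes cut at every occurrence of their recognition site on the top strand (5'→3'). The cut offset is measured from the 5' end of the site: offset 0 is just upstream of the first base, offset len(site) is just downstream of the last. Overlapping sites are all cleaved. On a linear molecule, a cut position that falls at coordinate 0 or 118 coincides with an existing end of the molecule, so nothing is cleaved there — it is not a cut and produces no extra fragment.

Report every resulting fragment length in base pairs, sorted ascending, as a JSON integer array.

[3,5,7,9,10,11,11,11,14,15,22]

Scan for sites:
  IvoIV GTCGTAA/7: at [59] ⇒ [66]
  EstIII TTATGG/6: at [44] ⇒ [50]
  WciV TCTGG/1: at [2, 16, 27, 72, 83] ⇒ [3, 17, 28, 73, 84]
  NpsX ATATCCG/4: at [51, 95, 104] ⇒ [55, 99, 108]

All cut coordinates (distinct, sorted): [3, 17, 28, 50, 55, 66, 73, 84, 99, 108]

Fragment lengths:
  [0,3): 3 bp
  [3,17): 14 bp
  [17,28): 11 bp
  [28,50): 22 bp
  [50,55): 5 bp
  [55,66): 11 bp
  [66,73): 7 bp
  [73,84): 11 bp
  [84,99): 15 bp
  [99,108): 9 bp
  [108,118): 10 bp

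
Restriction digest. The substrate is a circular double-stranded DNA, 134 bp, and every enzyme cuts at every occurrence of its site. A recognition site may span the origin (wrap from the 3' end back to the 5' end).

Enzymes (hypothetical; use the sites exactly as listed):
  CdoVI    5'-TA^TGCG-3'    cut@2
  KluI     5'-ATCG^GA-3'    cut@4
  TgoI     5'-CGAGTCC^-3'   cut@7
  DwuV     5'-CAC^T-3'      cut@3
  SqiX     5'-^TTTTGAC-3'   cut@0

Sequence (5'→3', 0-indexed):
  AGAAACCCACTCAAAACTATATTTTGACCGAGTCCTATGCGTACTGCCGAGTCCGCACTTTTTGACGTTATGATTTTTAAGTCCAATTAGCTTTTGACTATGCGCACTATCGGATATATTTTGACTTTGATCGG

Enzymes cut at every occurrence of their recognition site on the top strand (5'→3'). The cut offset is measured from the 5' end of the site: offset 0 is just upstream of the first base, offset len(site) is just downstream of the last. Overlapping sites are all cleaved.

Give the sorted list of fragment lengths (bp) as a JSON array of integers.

Scan for sites:
  CdoVI TATGCG/2: at [35, 98] ⇒ [37, 100]
  KluI ATCGGA/4: at [108, 129] ⇒ [112, 133]
  TgoI CGAGTCC/7: at [28, 47] ⇒ [35, 54]
  DwuV CACT/3: at [7, 55, 104] ⇒ [10, 58, 107]
  SqiX TTTTGAC/0: at [21, 59, 91, 118] ⇒ [21, 59, 91, 118]

All cut coordinates (distinct, sorted): [10, 21, 35, 37, 54, 58, 59, 91, 100, 107, 112, 118, 133]

Fragments:
  10→21: 11 bp
  21→35: 14 bp
  35→37: 2 bp
  37→54: 17 bp
  54→58: 4 bp
  58→59: 1 bp
  59→91: 32 bp
  91→100: 9 bp
  100→107: 7 bp
  107→112: 5 bp
  112→118: 6 bp
  118→133: 15 bp
  133→10 (wrap): 134-133+10 = 11 bp

[1,2,4,5,6,7,9,11,11,14,15,17,32]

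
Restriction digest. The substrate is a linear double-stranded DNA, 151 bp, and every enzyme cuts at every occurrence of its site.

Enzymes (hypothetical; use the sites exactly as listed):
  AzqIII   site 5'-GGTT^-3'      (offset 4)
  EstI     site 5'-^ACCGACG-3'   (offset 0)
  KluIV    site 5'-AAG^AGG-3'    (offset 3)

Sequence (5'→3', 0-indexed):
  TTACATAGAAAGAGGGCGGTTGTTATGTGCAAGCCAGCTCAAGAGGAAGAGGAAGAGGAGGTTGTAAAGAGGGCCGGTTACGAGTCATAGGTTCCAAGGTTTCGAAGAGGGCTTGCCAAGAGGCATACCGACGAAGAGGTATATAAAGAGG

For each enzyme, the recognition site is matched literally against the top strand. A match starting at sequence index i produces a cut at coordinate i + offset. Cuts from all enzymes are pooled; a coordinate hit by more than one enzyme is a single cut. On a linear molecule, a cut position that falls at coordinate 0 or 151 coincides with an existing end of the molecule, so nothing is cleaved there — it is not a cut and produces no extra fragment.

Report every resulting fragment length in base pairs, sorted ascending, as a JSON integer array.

Per-enzyme occurrences:
  AzqIII GGTT/4: at [17, 59, 75, 89, 97] ⇒ [21, 63, 79, 93, 101]
  EstI ACCGACG/0: at [126] ⇒ [126]
  KluIV AAGAGG/3: at [9, 40, 46, 52, 66, 104, 117, 133, 145] ⇒ [12, 43, 49, 55, 69, 107, 120, 136, 148]

All cut coordinates (distinct, sorted): [12, 21, 43, 49, 55, 63, 69, 79, 93, 101, 107, 120, 126, 136, 148]

Fragment lengths:
  [0,12): 12 bp
  [12,21): 9 bp
  [21,43): 22 bp
  [43,49): 6 bp
  [49,55): 6 bp
  [55,63): 8 bp
  [63,69): 6 bp
  [69,79): 10 bp
  [79,93): 14 bp
  [93,101): 8 bp
  [101,107): 6 bp
  [107,120): 13 bp
  [120,126): 6 bp
  [126,136): 10 bp
  [136,148): 12 bp
  [148,151): 3 bp

[3,6,6,6,6,6,8,8,9,10,10,12,12,13,14,22]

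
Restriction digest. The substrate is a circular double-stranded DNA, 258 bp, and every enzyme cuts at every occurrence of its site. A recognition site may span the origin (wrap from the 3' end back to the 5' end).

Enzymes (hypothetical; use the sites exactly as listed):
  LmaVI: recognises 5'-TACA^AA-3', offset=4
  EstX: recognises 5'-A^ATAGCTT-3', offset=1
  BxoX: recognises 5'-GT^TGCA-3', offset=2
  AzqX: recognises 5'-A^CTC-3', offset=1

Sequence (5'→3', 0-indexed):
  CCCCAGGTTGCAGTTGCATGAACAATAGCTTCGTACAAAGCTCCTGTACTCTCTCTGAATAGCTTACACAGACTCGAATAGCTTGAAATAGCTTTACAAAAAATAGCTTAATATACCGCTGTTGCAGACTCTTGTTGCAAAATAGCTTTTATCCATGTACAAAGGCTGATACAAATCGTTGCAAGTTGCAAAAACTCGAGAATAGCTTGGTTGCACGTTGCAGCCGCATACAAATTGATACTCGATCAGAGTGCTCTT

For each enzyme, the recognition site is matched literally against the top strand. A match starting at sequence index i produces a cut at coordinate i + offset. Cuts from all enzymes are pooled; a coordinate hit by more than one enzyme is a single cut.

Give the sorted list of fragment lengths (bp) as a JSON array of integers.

Per-enzyme occurrences:
  LmaVI TACAAA/4: at [33, 94, 157, 169, 228] ⇒ [37, 98, 161, 173, 232]
  EstX AATAGCTT/1: at [23, 57, 76, 86, 101, 140, 200] ⇒ [24, 58, 77, 87, 102, 141, 201]
  BxoX GTTGCA/2: at [6, 12, 120, 133, 177, 184, 209, 216] ⇒ [8, 14, 122, 135, 179, 186, 211, 218]
  AzqX ACTC/1: at [47, 71, 127, 193, 239] ⇒ [48, 72, 128, 194, 240]

Pooled cuts: [8, 14, 24, 37, 48, 58, 72, 77, 87, 98, 102, 122, 128, 135, 141, 161, 173, 179, 186, 194, 201, 211, 218, 232, 240]

Fragment lengths:
  8→14: 6 bp
  14→24: 10 bp
  24→37: 13 bp
  37→48: 11 bp
  48→58: 10 bp
  58→72: 14 bp
  72→77: 5 bp
  77→87: 10 bp
  87→98: 11 bp
  98→102: 4 bp
  102→122: 20 bp
  122→128: 6 bp
  128→135: 7 bp
  135→141: 6 bp
  141→161: 20 bp
  161→173: 12 bp
  173→179: 6 bp
  179→186: 7 bp
  186→194: 8 bp
  194→201: 7 bp
  201→211: 10 bp
  211→218: 7 bp
  218→232: 14 bp
  232→240: 8 bp
  240→8 (wrap): 258-240+8 = 26 bp

[4,5,6,6,6,6,7,7,7,7,8,8,10,10,10,10,11,11,12,13,14,14,20,20,26]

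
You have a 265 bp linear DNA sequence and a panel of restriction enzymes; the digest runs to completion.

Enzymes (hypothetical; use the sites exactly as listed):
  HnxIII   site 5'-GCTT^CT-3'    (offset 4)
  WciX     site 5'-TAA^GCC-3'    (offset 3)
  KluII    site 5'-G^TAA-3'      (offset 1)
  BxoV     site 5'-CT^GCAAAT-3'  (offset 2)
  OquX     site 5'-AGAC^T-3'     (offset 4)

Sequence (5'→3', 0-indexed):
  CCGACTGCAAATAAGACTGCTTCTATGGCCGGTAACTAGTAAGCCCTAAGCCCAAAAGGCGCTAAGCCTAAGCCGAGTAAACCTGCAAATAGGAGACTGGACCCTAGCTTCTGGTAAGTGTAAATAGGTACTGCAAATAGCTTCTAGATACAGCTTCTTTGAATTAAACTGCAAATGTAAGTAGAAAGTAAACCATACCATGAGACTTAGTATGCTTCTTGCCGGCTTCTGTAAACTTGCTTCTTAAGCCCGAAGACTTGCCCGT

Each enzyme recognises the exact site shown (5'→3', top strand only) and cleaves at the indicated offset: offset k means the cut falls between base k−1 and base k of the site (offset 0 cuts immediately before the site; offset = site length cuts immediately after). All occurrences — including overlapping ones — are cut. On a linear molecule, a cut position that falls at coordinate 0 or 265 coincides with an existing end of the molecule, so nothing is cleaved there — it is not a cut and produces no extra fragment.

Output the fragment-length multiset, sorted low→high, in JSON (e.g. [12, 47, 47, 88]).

[3,3,4,5,5,6,6,6,6,7,7,7,7,8,10,10,11,11,11,11,11,11,12,13,13,13,14,16,18]

Site scan:
  HnxIII (GCTTCT, off=4): starts [18, 106, 139, 152, 213, 224, 238] → cuts [22, 110, 143, 156, 217, 228, 242]
  WciX (TAAGCC, off=3): starts [39, 46, 62, 68, 244] → cuts [42, 49, 65, 71, 247]
  KluII (GTAA, off=1): starts [31, 38, 76, 113, 119, 176, 187, 230] → cuts [32, 39, 77, 114, 120, 177, 188, 231]
  BxoV (CTGCAAAT, off=2): starts [4, 82, 130, 168] → cuts [6, 84, 132, 170]
  OquX (AGACT, off=4): starts [13, 93, 202, 253] → cuts [17, 97, 206, 257]

All cut coordinates (distinct, sorted): [6, 17, 22, 32, 39, 42, 49, 65, 71, 77, 84, 97, 110, 114, 120, 132, 143, 156, 170, 177, 188, 206, 217, 228, 231, 242, 247, 257]

Fragment lengths:
  [0,6): 6 bp
  [6,17): 11 bp
  [17,22): 5 bp
  [22,32): 10 bp
  [32,39): 7 bp
  [39,42): 3 bp
  [42,49): 7 bp
  [49,65): 16 bp
  [65,71): 6 bp
  [71,77): 6 bp
  [77,84): 7 bp
  [84,97): 13 bp
  [97,110): 13 bp
  [110,114): 4 bp
  [114,120): 6 bp
  [120,132): 12 bp
  [132,143): 11 bp
  [143,156): 13 bp
  [156,170): 14 bp
  [170,177): 7 bp
  [177,188): 11 bp
  [188,206): 18 bp
  [206,217): 11 bp
  [217,228): 11 bp
  [228,231): 3 bp
  [231,242): 11 bp
  [242,247): 5 bp
  [247,257): 10 bp
  [257,265): 8 bp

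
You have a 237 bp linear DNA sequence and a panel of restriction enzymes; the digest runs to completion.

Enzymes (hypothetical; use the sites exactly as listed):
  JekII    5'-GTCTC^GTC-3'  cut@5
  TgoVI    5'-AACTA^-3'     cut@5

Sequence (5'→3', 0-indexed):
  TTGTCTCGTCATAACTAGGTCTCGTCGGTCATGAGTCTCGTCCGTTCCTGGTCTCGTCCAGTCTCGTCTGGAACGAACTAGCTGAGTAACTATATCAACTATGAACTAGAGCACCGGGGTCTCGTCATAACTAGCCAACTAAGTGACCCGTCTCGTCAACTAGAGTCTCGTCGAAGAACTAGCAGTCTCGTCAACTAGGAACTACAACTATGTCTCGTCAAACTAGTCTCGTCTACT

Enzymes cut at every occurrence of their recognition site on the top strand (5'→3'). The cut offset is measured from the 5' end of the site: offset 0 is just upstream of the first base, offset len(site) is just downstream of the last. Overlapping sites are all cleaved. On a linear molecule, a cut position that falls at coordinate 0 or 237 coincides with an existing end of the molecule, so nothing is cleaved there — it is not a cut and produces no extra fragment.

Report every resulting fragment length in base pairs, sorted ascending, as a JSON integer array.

[5,6,6,6,7,7,7,7,7,8,8,8,8,9,9,10,10,10,12,12,13,15,15,16,16]

Per-enzyme occurrences:
  JekII (GTCTCGTC, off=5): starts [2, 18, 34, 50, 60, 118, 149, 164, 184, 211, 225] → cuts [7, 23, 39, 55, 65, 123, 154, 169, 189, 216, 230]
  TgoVI (AACTA, off=5): starts [12, 75, 87, 96, 103, 128, 136, 157, 176, 192, 199, 205, 220] → cuts [17, 80, 92, 101, 108, 133, 141, 162, 181, 197, 204, 210, 225]

Pooled cuts: [7, 17, 23, 39, 55, 65, 80, 92, 101, 108, 123, 133, 141, 154, 162, 169, 181, 189, 197, 204, 210, 216, 225, 230]

Fragment lengths:
  [0,7): 7 bp
  [7,17): 10 bp
  [17,23): 6 bp
  [23,39): 16 bp
  [39,55): 16 bp
  [55,65): 10 bp
  [65,80): 15 bp
  [80,92): 12 bp
  [92,101): 9 bp
  [101,108): 7 bp
  [108,123): 15 bp
  [123,133): 10 bp
  [133,141): 8 bp
  [141,154): 13 bp
  [154,162): 8 bp
  [162,169): 7 bp
  [169,181): 12 bp
  [181,189): 8 bp
  [189,197): 8 bp
  [197,204): 7 bp
  [204,210): 6 bp
  [210,216): 6 bp
  [216,225): 9 bp
  [225,230): 5 bp
  [230,237): 7 bp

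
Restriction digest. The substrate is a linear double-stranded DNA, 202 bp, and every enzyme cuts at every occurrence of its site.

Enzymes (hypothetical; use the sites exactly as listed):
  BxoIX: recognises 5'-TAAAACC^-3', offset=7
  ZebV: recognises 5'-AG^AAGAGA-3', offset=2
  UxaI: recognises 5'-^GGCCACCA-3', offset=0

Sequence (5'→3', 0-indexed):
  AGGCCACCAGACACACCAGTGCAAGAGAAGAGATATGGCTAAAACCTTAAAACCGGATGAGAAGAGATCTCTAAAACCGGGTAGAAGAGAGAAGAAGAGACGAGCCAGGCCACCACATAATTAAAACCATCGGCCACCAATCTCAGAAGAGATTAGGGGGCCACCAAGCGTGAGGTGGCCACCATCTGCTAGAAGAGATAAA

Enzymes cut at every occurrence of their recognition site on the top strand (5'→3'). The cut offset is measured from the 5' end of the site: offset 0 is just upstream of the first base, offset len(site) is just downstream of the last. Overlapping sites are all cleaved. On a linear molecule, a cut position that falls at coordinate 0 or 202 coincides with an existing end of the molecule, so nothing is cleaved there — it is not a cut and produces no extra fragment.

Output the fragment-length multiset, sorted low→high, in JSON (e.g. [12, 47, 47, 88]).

Scan for sites:
  BxoIX TAAAACC/7: at [39, 47, 71, 121] ⇒ [46, 54, 78, 128]
  ZebV AGAAGAGA/2: at [25, 59, 82, 92, 144, 190] ⇒ [27, 61, 84, 94, 146, 192]
  UxaI GGCCACCA/0: at [1, 107, 131, 158, 176] ⇒ [1, 107, 131, 158, 176]

Pooled cuts: [1, 27, 46, 54, 61, 78, 84, 94, 107, 128, 131, 146, 158, 176, 192]

Fragment lengths:
  [0,1): 1 bp
  [1,27): 26 bp
  [27,46): 19 bp
  [46,54): 8 bp
  [54,61): 7 bp
  [61,78): 17 bp
  [78,84): 6 bp
  [84,94): 10 bp
  [94,107): 13 bp
  [107,128): 21 bp
  [128,131): 3 bp
  [131,146): 15 bp
  [146,158): 12 bp
  [158,176): 18 bp
  [176,192): 16 bp
  [192,202): 10 bp

[1,3,6,7,8,10,10,12,13,15,16,17,18,19,21,26]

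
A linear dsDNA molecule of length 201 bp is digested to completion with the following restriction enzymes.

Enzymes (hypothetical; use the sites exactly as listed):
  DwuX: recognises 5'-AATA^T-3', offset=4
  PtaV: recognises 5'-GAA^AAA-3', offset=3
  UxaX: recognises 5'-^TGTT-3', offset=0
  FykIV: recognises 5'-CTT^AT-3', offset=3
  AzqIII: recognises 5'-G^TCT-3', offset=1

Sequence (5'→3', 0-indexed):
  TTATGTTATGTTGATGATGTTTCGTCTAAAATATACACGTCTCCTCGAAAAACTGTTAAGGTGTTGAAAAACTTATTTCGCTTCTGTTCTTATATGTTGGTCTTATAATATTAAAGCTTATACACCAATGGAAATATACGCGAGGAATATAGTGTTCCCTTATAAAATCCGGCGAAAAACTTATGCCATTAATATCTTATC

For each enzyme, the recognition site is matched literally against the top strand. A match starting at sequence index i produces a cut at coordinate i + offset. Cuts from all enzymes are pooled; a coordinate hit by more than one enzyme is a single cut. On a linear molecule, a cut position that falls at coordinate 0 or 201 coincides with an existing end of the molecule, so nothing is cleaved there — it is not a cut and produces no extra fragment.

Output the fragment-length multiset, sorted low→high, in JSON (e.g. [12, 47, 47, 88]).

Per-enzyme occurrences:
  DwuX AATAT/4: at [29, 106, 132, 145, 190] ⇒ [33, 110, 136, 149, 194]
  PtaV GAAAAA/3: at [46, 65, 173] ⇒ [49, 68, 176]
  UxaX TGTT/0: at [3, 8, 17, 53, 61, 84, 94, 152] ⇒ [3, 8, 17, 53, 61, 84, 94, 152]
  FykIV CTTAT/3: at [71, 88, 101, 116, 158, 179, 195] ⇒ [74, 91, 104, 119, 161, 182, 198]
  AzqIII GTCT/1: at [23, 38, 99] ⇒ [24, 39, 100]

All cut coordinates (distinct, sorted): [3, 8, 17, 24, 33, 39, 49, 53, 61, 68, 74, 84, 91, 94, 100, 104, 110, 119, 136, 149, 152, 161, 176, 182, 194, 198]

Fragment lengths:
  [0,3): 3 bp
  [3,8): 5 bp
  [8,17): 9 bp
  [17,24): 7 bp
  [24,33): 9 bp
  [33,39): 6 bp
  [39,49): 10 bp
  [49,53): 4 bp
  [53,61): 8 bp
  [61,68): 7 bp
  [68,74): 6 bp
  [74,84): 10 bp
  [84,91): 7 bp
  [91,94): 3 bp
  [94,100): 6 bp
  [100,104): 4 bp
  [104,110): 6 bp
  [110,119): 9 bp
  [119,136): 17 bp
  [136,149): 13 bp
  [149,152): 3 bp
  [152,161): 9 bp
  [161,176): 15 bp
  [176,182): 6 bp
  [182,194): 12 bp
  [194,198): 4 bp
  [198,201): 3 bp

[3,3,3,3,4,4,4,5,6,6,6,6,6,7,7,7,8,9,9,9,9,10,10,12,13,15,17]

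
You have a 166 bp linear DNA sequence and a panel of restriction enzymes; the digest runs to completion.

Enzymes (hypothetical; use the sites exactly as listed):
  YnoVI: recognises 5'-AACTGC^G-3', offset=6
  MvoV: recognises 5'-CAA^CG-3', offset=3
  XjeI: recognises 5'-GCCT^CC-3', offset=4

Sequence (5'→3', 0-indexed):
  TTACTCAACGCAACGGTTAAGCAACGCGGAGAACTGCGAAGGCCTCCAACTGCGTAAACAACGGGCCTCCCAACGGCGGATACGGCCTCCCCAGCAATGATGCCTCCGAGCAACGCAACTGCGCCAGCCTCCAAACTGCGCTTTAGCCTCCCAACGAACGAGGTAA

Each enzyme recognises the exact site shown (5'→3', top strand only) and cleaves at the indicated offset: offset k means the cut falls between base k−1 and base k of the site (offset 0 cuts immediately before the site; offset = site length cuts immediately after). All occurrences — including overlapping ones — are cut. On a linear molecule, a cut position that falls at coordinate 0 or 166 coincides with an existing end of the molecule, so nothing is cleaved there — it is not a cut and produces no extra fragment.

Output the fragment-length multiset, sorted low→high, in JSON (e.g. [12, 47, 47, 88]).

[5,5,5,7,8,8,8,8,8,8,9,9,10,11,12,13,15,17]

Site scan:
  YnoVI (AACTGCG, off=6): starts [31, 47, 116, 133] → cuts [37, 53, 122, 139]
  MvoV (CAACG, off=3): starts [5, 10, 21, 58, 70, 110, 151] → cuts [8, 13, 24, 61, 73, 113, 154]
  XjeI (GCCTCC, off=4): starts [41, 64, 84, 101, 126, 145] → cuts [45, 68, 88, 105, 130, 149]

All cut coordinates (distinct, sorted): [8, 13, 24, 37, 45, 53, 61, 68, 73, 88, 105, 113, 122, 130, 139, 149, 154]

Fragment lengths:
  [0,8): 8 bp
  [8,13): 5 bp
  [13,24): 11 bp
  [24,37): 13 bp
  [37,45): 8 bp
  [45,53): 8 bp
  [53,61): 8 bp
  [61,68): 7 bp
  [68,73): 5 bp
  [73,88): 15 bp
  [88,105): 17 bp
  [105,113): 8 bp
  [113,122): 9 bp
  [122,130): 8 bp
  [130,139): 9 bp
  [139,149): 10 bp
  [149,154): 5 bp
  [154,166): 12 bp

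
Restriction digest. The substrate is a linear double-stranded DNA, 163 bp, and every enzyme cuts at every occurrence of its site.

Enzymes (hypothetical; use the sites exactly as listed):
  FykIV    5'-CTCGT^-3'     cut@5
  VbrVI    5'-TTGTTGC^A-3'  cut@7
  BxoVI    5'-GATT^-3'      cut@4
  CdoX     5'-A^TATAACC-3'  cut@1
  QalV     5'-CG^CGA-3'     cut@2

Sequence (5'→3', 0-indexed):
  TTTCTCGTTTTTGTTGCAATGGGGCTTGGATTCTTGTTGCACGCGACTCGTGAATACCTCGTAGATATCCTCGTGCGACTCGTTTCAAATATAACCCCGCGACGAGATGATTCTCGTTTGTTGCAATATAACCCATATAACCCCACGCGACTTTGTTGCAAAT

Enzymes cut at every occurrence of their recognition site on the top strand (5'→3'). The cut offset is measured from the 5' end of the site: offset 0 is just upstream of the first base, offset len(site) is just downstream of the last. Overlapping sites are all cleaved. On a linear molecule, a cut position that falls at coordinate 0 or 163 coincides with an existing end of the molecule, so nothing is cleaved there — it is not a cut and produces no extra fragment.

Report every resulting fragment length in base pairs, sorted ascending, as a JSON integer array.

[2,3,4,5,6,7,8,8,8,9,9,9,10,11,12,12,12,13,15]

Site scan:
  FykIV (CTCGT, off=5): starts [3, 46, 57, 69, 78, 112] → cuts [8, 51, 62, 74, 83, 117]
  VbrVI (TTGTTGCA, off=7): starts [10, 33, 117, 152] → cuts [17, 40, 124, 159]
  BxoVI (GATT, off=4): starts [28, 108] → cuts [32, 112]
  CdoX (ATATAACC, off=1): starts [88, 125, 134] → cuts [89, 126, 135]
  QalV (CGCGA, off=2): starts [41, 97, 145] → cuts [43, 99, 147]

Pooled cuts: [8, 17, 32, 40, 43, 51, 62, 74, 83, 89, 99, 112, 117, 124, 126, 135, 147, 159]

Fragment lengths:
  [0,8): 8 bp
  [8,17): 9 bp
  [17,32): 15 bp
  [32,40): 8 bp
  [40,43): 3 bp
  [43,51): 8 bp
  [51,62): 11 bp
  [62,74): 12 bp
  [74,83): 9 bp
  [83,89): 6 bp
  [89,99): 10 bp
  [99,112): 13 bp
  [112,117): 5 bp
  [117,124): 7 bp
  [124,126): 2 bp
  [126,135): 9 bp
  [135,147): 12 bp
  [147,159): 12 bp
  [159,163): 4 bp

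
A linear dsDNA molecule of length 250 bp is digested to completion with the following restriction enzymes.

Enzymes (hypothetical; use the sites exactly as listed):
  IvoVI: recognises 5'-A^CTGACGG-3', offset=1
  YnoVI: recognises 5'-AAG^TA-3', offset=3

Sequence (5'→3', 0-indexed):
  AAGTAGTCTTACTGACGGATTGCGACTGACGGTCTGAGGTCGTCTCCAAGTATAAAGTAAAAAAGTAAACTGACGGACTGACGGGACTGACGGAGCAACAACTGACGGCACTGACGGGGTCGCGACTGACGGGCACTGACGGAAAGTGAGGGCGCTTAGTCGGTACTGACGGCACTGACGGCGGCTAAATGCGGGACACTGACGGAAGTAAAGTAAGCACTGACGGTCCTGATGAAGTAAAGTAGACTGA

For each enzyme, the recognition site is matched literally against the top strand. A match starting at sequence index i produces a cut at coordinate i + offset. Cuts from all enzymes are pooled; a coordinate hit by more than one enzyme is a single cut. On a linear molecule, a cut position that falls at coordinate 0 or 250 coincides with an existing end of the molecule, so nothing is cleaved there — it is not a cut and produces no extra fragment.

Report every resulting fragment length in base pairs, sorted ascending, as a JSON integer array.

[3,4,5,5,6,7,8,8,8,8,9,9,9,10,10,14,15,15,18,24,25,30]

Scan for sites:
  IvoVI (ACTGACGG, off=1): starts [10, 24, 68, 76, 85, 100, 109, 124, 134, 164, 173, 197, 218] → cuts [11, 25, 69, 77, 86, 101, 110, 125, 135, 165, 174, 198, 219]
  YnoVI (AAGTA, off=3): starts [0, 47, 54, 62, 205, 210, 234, 239] → cuts [3, 50, 57, 65, 208, 213, 237, 242]

Pooled cuts: [3, 11, 25, 50, 57, 65, 69, 77, 86, 101, 110, 125, 135, 165, 174, 198, 208, 213, 219, 237, 242]

Fragment lengths:
  [0,3): 3 bp
  [3,11): 8 bp
  [11,25): 14 bp
  [25,50): 25 bp
  [50,57): 7 bp
  [57,65): 8 bp
  [65,69): 4 bp
  [69,77): 8 bp
  [77,86): 9 bp
  [86,101): 15 bp
  [101,110): 9 bp
  [110,125): 15 bp
  [125,135): 10 bp
  [135,165): 30 bp
  [165,174): 9 bp
  [174,198): 24 bp
  [198,208): 10 bp
  [208,213): 5 bp
  [213,219): 6 bp
  [219,237): 18 bp
  [237,242): 5 bp
  [242,250): 8 bp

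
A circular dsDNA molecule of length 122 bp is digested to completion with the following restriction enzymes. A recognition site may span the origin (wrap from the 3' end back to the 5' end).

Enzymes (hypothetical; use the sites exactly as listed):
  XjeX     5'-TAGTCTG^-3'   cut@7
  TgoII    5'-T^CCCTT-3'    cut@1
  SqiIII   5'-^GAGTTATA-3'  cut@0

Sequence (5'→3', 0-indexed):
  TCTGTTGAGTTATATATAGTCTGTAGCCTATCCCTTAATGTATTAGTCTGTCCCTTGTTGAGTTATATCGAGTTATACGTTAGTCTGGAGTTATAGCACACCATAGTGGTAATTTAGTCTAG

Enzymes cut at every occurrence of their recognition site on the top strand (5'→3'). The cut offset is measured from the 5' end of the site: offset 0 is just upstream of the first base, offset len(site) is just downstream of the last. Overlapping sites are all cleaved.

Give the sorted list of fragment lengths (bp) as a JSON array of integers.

Scan for sites:
  XjeX TAGTCTG/7: at [16, 43, 80, 119] ⇒ [4, 23, 50, 87]
  TgoII TCCCTT/1: at [30, 50] ⇒ [31, 51]
  SqiIII GAGTTATA/0: at [6, 59, 69, 87] ⇒ [6, 59, 69, 87]

All cut coordinates (distinct, sorted): [4, 6, 23, 31, 50, 51, 59, 69, 87]

Fragment lengths:
  4→6: 2 bp
  6→23: 17 bp
  23→31: 8 bp
  31→50: 19 bp
  50→51: 1 bp
  51→59: 8 bp
  59→69: 10 bp
  69→87: 18 bp
  87→4 (wrap): 122-87+4 = 39 bp

[1,2,8,8,10,17,18,19,39]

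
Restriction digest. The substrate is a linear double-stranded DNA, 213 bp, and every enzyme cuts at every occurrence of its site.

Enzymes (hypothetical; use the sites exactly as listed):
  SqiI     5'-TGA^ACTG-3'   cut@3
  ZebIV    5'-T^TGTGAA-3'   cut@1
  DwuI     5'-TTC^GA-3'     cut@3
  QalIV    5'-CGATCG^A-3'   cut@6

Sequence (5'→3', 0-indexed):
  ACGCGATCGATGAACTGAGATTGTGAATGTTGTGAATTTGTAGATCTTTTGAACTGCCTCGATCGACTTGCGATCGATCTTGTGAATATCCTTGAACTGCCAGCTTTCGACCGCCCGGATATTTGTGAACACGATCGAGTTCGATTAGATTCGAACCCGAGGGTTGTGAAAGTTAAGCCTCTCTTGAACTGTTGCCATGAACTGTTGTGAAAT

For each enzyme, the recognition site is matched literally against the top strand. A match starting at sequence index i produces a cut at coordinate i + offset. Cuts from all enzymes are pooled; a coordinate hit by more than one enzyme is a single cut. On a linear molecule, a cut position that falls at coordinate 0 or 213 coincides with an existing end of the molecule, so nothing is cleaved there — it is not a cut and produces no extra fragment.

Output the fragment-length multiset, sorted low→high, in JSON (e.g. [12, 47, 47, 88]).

[4,4,5,5,8,8,9,9,10,11,12,13,13,13,14,15,15,22,23]

Scan for sites:
  SqiI TGAACTG/3: at [10, 49, 92, 184, 197] ⇒ [13, 52, 95, 187, 200]
  ZebIV TTGTGAA/1: at [20, 29, 79, 122, 163, 204] ⇒ [21, 30, 80, 123, 164, 205]
  DwuI TTCGA/3: at [105, 139, 149] ⇒ [108, 142, 152]
  QalIV CGATCGA/6: at [3, 59, 70, 131] ⇒ [9, 65, 76, 137]

All cut coordinates (distinct, sorted): [9, 13, 21, 30, 52, 65, 76, 80, 95, 108, 123, 137, 142, 152, 164, 187, 200, 205]

Fragment lengths:
  [0,9): 9 bp
  [9,13): 4 bp
  [13,21): 8 bp
  [21,30): 9 bp
  [30,52): 22 bp
  [52,65): 13 bp
  [65,76): 11 bp
  [76,80): 4 bp
  [80,95): 15 bp
  [95,108): 13 bp
  [108,123): 15 bp
  [123,137): 14 bp
  [137,142): 5 bp
  [142,152): 10 bp
  [152,164): 12 bp
  [164,187): 23 bp
  [187,200): 13 bp
  [200,205): 5 bp
  [205,213): 8 bp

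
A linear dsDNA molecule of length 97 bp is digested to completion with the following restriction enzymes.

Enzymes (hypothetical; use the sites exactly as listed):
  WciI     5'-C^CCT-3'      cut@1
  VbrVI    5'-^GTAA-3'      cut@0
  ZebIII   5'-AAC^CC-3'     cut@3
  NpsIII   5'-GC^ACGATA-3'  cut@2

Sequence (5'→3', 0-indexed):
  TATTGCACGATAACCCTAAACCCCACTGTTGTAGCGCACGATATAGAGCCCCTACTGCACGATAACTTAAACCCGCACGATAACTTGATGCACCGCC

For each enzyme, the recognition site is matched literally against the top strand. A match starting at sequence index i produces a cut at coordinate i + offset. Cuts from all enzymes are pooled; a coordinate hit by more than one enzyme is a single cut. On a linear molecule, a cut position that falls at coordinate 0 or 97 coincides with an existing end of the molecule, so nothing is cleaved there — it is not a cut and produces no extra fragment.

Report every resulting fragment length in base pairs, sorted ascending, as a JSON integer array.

[4,6,7,8,8,13,14,16,21]

Per-enzyme occurrences:
  WciI CCCT/1: at [13, 49] ⇒ [14, 50]
  VbrVI (GTAA, off=0): no sites
  ZebIII AACCC/3: at [11, 18, 69] ⇒ [14, 21, 72]
  NpsIII GCACGATA/2: at [4, 35, 56, 74] ⇒ [6, 37, 58, 76]

All cut coordinates (distinct, sorted): [6, 14, 21, 37, 50, 58, 72, 76]

Fragments:
  [0,6): 6 bp
  [6,14): 8 bp
  [14,21): 7 bp
  [21,37): 16 bp
  [37,50): 13 bp
  [50,58): 8 bp
  [58,72): 14 bp
  [72,76): 4 bp
  [76,97): 21 bp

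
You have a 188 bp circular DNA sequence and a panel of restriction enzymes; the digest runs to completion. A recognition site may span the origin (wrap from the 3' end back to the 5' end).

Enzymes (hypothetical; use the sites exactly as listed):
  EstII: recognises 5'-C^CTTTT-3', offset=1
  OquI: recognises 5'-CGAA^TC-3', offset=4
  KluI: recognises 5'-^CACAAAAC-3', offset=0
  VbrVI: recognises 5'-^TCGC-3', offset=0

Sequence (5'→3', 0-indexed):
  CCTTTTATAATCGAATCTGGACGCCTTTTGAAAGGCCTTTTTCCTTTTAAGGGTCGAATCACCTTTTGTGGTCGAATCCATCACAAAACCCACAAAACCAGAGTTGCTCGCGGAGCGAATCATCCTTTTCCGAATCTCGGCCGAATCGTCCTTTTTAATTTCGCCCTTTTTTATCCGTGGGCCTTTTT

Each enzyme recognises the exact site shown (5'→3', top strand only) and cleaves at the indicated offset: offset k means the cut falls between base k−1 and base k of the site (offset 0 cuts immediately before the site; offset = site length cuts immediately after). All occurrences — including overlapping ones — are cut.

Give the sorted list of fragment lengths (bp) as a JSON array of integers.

[4,5,5,5,5,7,7,9,9,10,10,11,12,12,14,14,15,17,17]

Scan for sites:
  EstII (CCTTTT, off=1): starts [0, 23, 35, 42, 61, 123, 149, 164, 181] → cuts [1, 24, 36, 43, 62, 124, 150, 165, 182]
  OquI (CGAATC, off=4): starts [11, 54, 72, 115, 130, 141] → cuts [15, 58, 76, 119, 134, 145]
  KluI (CACAAAAC, off=0): starts [81, 90] → cuts [81, 90]
  VbrVI (TCGC, off=0): starts [107, 160] → cuts [107, 160]

Pooled cuts: [1, 15, 24, 36, 43, 58, 62, 76, 81, 90, 107, 119, 124, 134, 145, 150, 160, 165, 182]

Fragments:
  1→15: 14 bp
  15→24: 9 bp
  24→36: 12 bp
  36→43: 7 bp
  43→58: 15 bp
  58→62: 4 bp
  62→76: 14 bp
  76→81: 5 bp
  81→90: 9 bp
  90→107: 17 bp
  107→119: 12 bp
  119→124: 5 bp
  124→134: 10 bp
  134→145: 11 bp
  145→150: 5 bp
  150→160: 10 bp
  160→165: 5 bp
  165→182: 17 bp
  182→1 (wrap): 188-182+1 = 7 bp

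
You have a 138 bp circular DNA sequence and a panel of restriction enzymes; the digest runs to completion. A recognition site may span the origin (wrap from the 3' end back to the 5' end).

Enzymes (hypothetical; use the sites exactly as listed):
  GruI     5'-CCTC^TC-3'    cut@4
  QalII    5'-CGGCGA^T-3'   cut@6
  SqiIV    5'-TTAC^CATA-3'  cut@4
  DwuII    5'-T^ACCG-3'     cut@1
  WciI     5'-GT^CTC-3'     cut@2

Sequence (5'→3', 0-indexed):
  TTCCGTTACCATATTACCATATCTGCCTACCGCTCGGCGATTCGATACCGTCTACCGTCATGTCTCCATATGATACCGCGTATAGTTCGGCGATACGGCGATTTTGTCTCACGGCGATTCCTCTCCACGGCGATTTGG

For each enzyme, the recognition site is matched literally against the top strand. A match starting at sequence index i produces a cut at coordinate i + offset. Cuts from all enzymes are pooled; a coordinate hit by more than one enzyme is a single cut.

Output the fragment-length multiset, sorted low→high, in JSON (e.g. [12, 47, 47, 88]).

Per-enzyme occurrences:
  GruI CCTCTC/4: at [119] ⇒ [123]
  QalII CGGCGAT/6: at [34, 87, 95, 111, 127] ⇒ [40, 93, 101, 117, 133]
  SqiIV TTACCATA/4: at [5, 13] ⇒ [9, 17]
  DwuII TACCG/1: at [27, 45, 52, 73] ⇒ [28, 46, 53, 74]
  WciI GTCTC/2: at [61, 105] ⇒ [63, 107]

All cut coordinates (distinct, sorted): [9, 17, 28, 40, 46, 53, 63, 74, 93, 101, 107, 117, 123, 133]

Fragment lengths:
  9→17: 8 bp
  17→28: 11 bp
  28→40: 12 bp
  40→46: 6 bp
  46→53: 7 bp
  53→63: 10 bp
  63→74: 11 bp
  74→93: 19 bp
  93→101: 8 bp
  101→107: 6 bp
  107→117: 10 bp
  117→123: 6 bp
  123→133: 10 bp
  133→9 (wrap): 138-133+9 = 14 bp

[6,6,6,7,8,8,10,10,10,11,11,12,14,19]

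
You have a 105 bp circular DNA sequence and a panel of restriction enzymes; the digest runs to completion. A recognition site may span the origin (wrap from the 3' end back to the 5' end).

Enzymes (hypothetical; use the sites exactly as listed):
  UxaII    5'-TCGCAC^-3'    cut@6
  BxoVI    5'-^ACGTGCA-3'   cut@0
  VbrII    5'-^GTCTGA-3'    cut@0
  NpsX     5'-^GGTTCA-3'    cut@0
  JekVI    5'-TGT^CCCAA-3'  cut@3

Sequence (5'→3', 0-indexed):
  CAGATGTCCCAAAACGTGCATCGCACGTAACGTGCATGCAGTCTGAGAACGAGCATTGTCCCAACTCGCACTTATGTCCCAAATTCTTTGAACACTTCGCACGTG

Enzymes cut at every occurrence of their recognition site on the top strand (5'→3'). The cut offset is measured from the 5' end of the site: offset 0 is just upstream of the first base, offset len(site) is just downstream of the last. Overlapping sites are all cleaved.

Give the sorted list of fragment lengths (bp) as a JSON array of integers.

Per-enzyme occurrences:
  UxaII (TCGCAC, off=6): starts [20, 65, 96] → cuts [26, 71, 102]
  BxoVI (ACGTGCA, off=0): starts [13, 29, 100] → cuts [13, 29, 100]
  VbrII (GTCTGA, off=0): starts [40] → cuts [40]
  NpsX (GGTTCA, off=0): no sites
  JekVI (TGTCCCAA, off=3): starts [4, 56, 74] → cuts [7, 59, 77]

All cut coordinates (distinct, sorted): [7, 13, 26, 29, 40, 59, 71, 77, 100, 102]

Fragment lengths:
  7→13: 6 bp
  13→26: 13 bp
  26→29: 3 bp
  29→40: 11 bp
  40→59: 19 bp
  59→71: 12 bp
  71→77: 6 bp
  77→100: 23 bp
  100→102: 2 bp
  102→7 (wrap): 105-102+7 = 10 bp

[2,3,6,6,10,11,12,13,19,23]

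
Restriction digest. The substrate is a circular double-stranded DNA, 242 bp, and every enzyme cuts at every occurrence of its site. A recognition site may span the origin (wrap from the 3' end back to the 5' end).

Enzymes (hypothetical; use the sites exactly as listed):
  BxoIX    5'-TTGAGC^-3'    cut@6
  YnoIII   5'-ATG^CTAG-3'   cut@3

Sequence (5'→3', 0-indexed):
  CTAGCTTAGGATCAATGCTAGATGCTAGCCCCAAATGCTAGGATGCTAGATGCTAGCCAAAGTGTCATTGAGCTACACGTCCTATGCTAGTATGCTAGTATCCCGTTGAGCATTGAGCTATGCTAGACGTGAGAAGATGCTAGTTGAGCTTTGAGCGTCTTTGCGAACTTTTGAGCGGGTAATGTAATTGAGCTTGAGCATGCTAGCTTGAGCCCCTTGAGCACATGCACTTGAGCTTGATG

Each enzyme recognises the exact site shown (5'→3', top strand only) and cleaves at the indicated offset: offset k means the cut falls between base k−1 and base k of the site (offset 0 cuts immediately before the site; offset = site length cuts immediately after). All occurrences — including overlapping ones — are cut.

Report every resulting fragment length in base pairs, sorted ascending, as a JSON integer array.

Per-enzyme occurrences:
  BxoIX (TTGAGC, off=6): starts [67, 105, 112, 143, 150, 170, 187, 193, 207, 216, 230] → cuts [73, 111, 118, 149, 156, 176, 193, 199, 213, 222, 236]
  YnoIII (ATGCTAG, off=3): starts [14, 21, 34, 42, 49, 83, 91, 119, 136, 199, 239] → cuts [0, 17, 24, 37, 45, 52, 86, 94, 122, 139, 202]

Pooled cuts: [0, 17, 24, 37, 45, 52, 73, 86, 94, 111, 118, 122, 139, 149, 156, 176, 193, 199, 202, 213, 222, 236]

Fragment lengths:
  0→17: 17 bp
  17→24: 7 bp
  24→37: 13 bp
  37→45: 8 bp
  45→52: 7 bp
  52→73: 21 bp
  73→86: 13 bp
  86→94: 8 bp
  94→111: 17 bp
  111→118: 7 bp
  118→122: 4 bp
  122→139: 17 bp
  139→149: 10 bp
  149→156: 7 bp
  156→176: 20 bp
  176→193: 17 bp
  193→199: 6 bp
  199→202: 3 bp
  202→213: 11 bp
  213→222: 9 bp
  222→236: 14 bp
  236→0 (wrap): 242-236+0 = 6 bp

[3,4,6,6,7,7,7,7,8,8,9,10,11,13,13,14,17,17,17,17,20,21]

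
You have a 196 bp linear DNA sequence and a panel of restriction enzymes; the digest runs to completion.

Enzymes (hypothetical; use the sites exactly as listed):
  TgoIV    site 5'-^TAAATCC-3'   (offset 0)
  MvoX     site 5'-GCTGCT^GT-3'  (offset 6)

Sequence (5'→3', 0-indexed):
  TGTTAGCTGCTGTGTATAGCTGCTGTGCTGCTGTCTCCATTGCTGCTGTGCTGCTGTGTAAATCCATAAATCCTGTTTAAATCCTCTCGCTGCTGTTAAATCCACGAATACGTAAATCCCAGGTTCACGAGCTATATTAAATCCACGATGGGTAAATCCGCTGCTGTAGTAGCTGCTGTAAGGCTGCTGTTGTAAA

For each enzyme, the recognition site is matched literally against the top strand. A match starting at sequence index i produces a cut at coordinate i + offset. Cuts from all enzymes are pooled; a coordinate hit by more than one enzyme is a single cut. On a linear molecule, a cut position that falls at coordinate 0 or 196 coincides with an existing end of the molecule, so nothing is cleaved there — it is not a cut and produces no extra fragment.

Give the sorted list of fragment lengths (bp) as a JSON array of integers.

Per-enzyme occurrences:
  TgoIV (TAAATCC, off=0): starts [58, 66, 77, 96, 112, 137, 152] → cuts [58, 66, 77, 96, 112, 137, 152]
  MvoX (GCTGCTGT, off=6): starts [5, 18, 26, 41, 49, 88, 159, 171, 182] → cuts [11, 24, 32, 47, 55, 94, 165, 177, 188]

All cut coordinates (distinct, sorted): [11, 24, 32, 47, 55, 58, 66, 77, 94, 96, 112, 137, 152, 165, 177, 188]

Fragments:
  [0,11): 11 bp
  [11,24): 13 bp
  [24,32): 8 bp
  [32,47): 15 bp
  [47,55): 8 bp
  [55,58): 3 bp
  [58,66): 8 bp
  [66,77): 11 bp
  [77,94): 17 bp
  [94,96): 2 bp
  [96,112): 16 bp
  [112,137): 25 bp
  [137,152): 15 bp
  [152,165): 13 bp
  [165,177): 12 bp
  [177,188): 11 bp
  [188,196): 8 bp

[2,3,8,8,8,8,11,11,11,12,13,13,15,15,16,17,25]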